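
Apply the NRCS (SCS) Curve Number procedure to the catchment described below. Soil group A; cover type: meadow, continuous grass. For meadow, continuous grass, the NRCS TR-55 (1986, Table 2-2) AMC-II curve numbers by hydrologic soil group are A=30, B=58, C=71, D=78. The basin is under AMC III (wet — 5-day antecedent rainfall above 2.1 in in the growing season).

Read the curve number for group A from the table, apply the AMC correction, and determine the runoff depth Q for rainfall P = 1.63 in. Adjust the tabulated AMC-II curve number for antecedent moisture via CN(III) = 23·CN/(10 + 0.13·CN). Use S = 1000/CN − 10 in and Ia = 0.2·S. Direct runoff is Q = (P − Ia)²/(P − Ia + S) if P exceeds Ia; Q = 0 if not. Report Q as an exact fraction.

Q = 0 in ≈ 0.000 in

NRCS table: meadow, continuous grass, soil group A → CN(II) = 30
Adjust CN=30 to AMC III: 23·30/(10 + 0.13·30) → 690 ÷ (139/10) = 6900/139 ≈ 49.640
Retention S: 1000/CN − 10 with CN=49.640 → S = 700/69 ≈ 10.145 in
Ia = 0.2S: 0.2·10.145 = 2.029 in (exactly 140/69)
P = 1.630 ≤ Ia = 2.029 in: entire storm abstracted, Q = 0.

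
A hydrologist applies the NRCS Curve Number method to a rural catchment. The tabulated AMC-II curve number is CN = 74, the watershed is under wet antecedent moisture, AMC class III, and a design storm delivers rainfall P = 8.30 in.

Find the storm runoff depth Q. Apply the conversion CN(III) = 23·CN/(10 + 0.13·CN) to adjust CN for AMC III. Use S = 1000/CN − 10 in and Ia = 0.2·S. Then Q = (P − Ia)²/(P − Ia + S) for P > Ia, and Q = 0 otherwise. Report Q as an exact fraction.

Q = 4628489089/689590830 in ≈ 6.712 in

Wet (AMC III): CN(III) = 23·74/(10 + 0.13·74) = 1702/(981/50) = 85100/981 ≈ 86.748
Retention S: 1000/CN − 10 with CN=86.748 → S = 1300/851 ≈ 1.528 in
Ia = 0.2·(1300/851) = 260/851 in ≈ 0.306 in
Excess rainfall: 8.300 − 0.306 = 7.994 in; P > Ia so Q > 0
Runoff Q = (P−Ia)²/(P−Ia+S) = (7.994)²/(7.994+1.528) = 4628489089/689590830 ≈ 6.712 in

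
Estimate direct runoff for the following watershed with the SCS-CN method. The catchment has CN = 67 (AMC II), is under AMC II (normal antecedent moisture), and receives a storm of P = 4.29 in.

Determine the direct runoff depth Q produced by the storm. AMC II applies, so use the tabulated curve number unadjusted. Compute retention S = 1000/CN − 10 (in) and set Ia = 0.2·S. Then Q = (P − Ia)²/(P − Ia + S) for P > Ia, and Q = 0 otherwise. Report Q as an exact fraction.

Q = 4952651/3731900 in ≈ 1.327 in

AMC II — tabulated CN = 67 applies directly.
Max retention: S = 1000/67 − 10 = 330/67 in (≈ 4.925 in)
Ia = 0.2·(330/67) = 66/67 in ≈ 0.985 in
Excess rainfall: 4.290 − 0.985 = 3.305 in; P > Ia so Q > 0
Runoff Q = (P−Ia)²/(P−Ia+S) = (3.305)²/(3.305+4.925) = 4952651/3731900 ≈ 1.327 in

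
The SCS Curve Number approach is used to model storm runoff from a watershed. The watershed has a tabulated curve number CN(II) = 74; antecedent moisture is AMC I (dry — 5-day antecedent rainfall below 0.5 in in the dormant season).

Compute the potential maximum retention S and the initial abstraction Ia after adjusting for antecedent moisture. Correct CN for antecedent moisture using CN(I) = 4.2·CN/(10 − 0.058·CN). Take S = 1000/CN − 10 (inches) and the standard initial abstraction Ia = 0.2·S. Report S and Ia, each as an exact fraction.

Adjust CN=74 to AMC I: 4.2·74/(10 − 0.058·74) → (1554/5) ÷ (1427/250) = 77700/1427 ≈ 54.450
Max retention: S = 1000/(77700/1427) − 10 = 6500/777 in (≈ 8.366 in)
Initial abstraction Ia = S/5 = (6500/777)/5 = 1300/777 ≈ 1.673 in

S = 6500/777 in ≈ 8.366 in; Ia = 1300/777 in ≈ 1.673 in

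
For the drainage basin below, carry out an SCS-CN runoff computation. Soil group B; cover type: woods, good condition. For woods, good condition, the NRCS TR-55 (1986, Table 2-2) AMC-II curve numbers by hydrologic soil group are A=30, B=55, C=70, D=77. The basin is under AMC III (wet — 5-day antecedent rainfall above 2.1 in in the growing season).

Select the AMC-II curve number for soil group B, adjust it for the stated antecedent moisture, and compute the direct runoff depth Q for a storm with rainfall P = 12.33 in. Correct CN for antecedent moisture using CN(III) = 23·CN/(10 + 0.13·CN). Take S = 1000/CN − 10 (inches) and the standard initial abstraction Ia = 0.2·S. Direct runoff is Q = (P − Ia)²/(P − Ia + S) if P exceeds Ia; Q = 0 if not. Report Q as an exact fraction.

Q = 9600668289/1079323300 in ≈ 8.895 in

NRCS table: woods, good condition, soil group B → CN(II) = 55
CN(III) from CN(II)=55: (23·55)/(10 + 0.13·55) = 25300/343 ≈ 73.761
Max retention: S = 1000/(25300/343) − 10 = 900/253 in (≈ 3.557 in)
Initial abstraction Ia = S/5 = (900/253)/5 = 180/253 ≈ 0.711 in
Excess rainfall: 12.330 − 0.711 = 11.619 in; P > Ia so Q > 0
Q: (293949/25300)² ÷ (383949/25300) = 9600668289/1079323300 in (≈ 8.895 in)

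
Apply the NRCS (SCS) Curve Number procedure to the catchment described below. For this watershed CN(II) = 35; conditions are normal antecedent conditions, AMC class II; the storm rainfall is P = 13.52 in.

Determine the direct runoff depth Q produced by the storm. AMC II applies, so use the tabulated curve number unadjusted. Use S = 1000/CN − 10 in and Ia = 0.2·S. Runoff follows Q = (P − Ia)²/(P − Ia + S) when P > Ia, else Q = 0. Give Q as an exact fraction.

Q = 113256/33425 in ≈ 3.388 in

Average conditions: CN = 35 (no AMC adjustment).
Max retention: S = 1000/35 − 10 = 130/7 in (≈ 18.571 in)
Ia = 0.2·(130/7) = 26/7 in ≈ 3.714 in
P − Ia = 13.520 − 3.714 = 1716/175 ≈ 9.806 in (> 0, runoff occurs)
Q = (1716/175)²/((1716/175) + 130/7) = (2944656/30625)/(4966/175) = 113256/33425 in ≈ 3.388 in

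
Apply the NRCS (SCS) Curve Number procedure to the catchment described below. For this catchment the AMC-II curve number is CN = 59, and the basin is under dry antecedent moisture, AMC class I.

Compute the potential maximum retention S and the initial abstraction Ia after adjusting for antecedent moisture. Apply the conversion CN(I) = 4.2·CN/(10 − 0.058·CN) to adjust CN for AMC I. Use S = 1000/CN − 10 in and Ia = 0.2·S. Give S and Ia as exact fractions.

Adjust CN=59 to AMC I: 4.2·59/(10 − 0.058·59) → (1239/5) ÷ (3289/500) = 123900/3289 ≈ 37.671
Retention S: 1000/CN − 10 with CN=37.671 → S = 20500/1239 ≈ 16.546 in
Ia = 0.2S: 0.2·16.546 = 3.309 in (exactly 4100/1239)

S = 20500/1239 in ≈ 16.546 in; Ia = 4100/1239 in ≈ 3.309 in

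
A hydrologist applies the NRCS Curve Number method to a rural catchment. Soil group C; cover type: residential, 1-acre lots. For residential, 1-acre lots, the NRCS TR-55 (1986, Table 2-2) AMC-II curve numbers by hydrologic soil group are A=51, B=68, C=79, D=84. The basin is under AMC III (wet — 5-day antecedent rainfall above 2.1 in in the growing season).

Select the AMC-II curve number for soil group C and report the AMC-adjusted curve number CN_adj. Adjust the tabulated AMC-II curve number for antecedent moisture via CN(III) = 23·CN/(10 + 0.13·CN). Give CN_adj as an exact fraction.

NRCS table: residential, 1-acre lots, soil group C → CN(II) = 79
Adjust CN=79 to AMC III: 23·79/(10 + 0.13·79) → 1817 ÷ (2027/100) = 181700/2027 ≈ 89.640

CN_adj = 181700/2027 ≈ 89.640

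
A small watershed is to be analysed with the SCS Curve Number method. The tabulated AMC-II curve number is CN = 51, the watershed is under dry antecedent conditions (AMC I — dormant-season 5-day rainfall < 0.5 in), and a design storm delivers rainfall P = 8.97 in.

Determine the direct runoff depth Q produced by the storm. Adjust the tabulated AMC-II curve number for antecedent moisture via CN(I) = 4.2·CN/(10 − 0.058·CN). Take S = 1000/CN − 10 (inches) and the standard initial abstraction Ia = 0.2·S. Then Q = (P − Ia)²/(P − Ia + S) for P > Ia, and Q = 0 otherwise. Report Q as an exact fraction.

Q = 4521352081/6383787300 in ≈ 0.708 in

CN(I) from CN(II)=51: (4.2·51)/(10 − 0.058·51) = 15300/503 ≈ 30.417
S = 1000/(15300/503) − 10 = 3500/153 in ≈ 22.876 in
Ia = 0.2·(3500/153) = 700/153 in ≈ 4.575 in
Since P=8.970 > Ia=4.575: effective rainfall P−Ia = 67241/15300 in
Q: (67241/15300)² ÷ (417241/15300) = 4521352081/6383787300 in (≈ 0.708 in)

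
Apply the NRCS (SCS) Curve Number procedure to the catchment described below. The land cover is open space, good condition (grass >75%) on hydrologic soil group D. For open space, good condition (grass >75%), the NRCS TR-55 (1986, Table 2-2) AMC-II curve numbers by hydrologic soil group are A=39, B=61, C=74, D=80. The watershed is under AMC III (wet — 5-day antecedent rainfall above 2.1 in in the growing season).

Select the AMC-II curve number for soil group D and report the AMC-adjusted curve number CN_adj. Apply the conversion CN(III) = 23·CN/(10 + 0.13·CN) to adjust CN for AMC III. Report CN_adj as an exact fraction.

NRCS table: open space, good condition (grass >75%), soil group D → CN(II) = 80
Adjust CN=80 to AMC III: 23·80/(10 + 0.13·80) → 1840 ÷ (102/5) = 4600/51 ≈ 90.196

CN_adj = 4600/51 ≈ 90.196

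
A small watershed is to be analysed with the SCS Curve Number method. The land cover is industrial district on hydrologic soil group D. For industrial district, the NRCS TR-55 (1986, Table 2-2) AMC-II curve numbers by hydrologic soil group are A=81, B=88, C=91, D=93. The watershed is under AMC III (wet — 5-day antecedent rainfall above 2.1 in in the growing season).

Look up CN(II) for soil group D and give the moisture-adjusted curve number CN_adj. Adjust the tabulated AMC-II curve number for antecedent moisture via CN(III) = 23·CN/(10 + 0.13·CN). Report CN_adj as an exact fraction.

NRCS table: industrial district, soil group D → CN(II) = 93
Adjust CN=93 to AMC III: 23·93/(10 + 0.13·93) → 2139 ÷ (2209/100) = 213900/2209 ≈ 96.831

CN_adj = 213900/2209 ≈ 96.831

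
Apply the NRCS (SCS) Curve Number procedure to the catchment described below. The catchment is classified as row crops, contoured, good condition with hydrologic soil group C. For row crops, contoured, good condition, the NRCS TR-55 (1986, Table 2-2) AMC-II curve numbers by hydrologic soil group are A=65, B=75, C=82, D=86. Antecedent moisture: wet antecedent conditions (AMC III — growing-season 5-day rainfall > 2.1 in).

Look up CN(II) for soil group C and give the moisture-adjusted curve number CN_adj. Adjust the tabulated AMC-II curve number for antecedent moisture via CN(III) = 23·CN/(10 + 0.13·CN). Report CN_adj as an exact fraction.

CN_adj = 94300/1033 ≈ 91.288

NRCS table: row crops, contoured, good condition, soil group C → CN(II) = 82
Wet (AMC III): CN(III) = 23·82/(10 + 0.13·82) = 1886/(1033/50) = 94300/1033 ≈ 91.288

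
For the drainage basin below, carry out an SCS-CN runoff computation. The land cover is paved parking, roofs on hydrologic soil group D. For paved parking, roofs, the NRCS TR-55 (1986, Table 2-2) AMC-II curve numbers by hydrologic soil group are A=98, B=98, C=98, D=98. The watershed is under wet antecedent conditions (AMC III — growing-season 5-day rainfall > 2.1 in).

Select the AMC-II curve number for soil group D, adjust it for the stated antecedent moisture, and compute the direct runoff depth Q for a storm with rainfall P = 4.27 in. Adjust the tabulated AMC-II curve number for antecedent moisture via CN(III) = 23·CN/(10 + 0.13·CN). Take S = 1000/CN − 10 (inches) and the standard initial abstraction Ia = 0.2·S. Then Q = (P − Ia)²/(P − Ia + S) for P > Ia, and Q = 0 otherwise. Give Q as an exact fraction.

NRCS table: paved parking, roofs, soil group D → CN(II) = 98
Wet (AMC III): CN(III) = 23·98/(10 + 0.13·98) = 2254/(1137/50) = 112700/1137 ≈ 99.120
Retention S: 1000/CN − 10 with CN=99.120 → S = 100/1127 ≈ 0.089 in
Ia = 0.2S: 0.2·0.089 = 0.018 in (exactly 20/1127)
Since P=4.270 > Ia=0.018: effective rainfall P−Ia = 479229/112700 in
Q: (479229/112700)² ÷ (489229/112700) = 229660434441/55136108300 in (≈ 4.165 in)

Q = 229660434441/55136108300 in ≈ 4.165 in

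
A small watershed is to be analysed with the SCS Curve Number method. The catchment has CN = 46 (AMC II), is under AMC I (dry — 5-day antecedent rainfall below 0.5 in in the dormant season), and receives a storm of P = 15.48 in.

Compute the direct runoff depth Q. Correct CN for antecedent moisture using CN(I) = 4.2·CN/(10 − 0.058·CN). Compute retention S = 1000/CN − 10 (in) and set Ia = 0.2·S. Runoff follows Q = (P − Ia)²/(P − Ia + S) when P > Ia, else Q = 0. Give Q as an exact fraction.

Q = 58688787/22705025 in ≈ 2.585 in

CN(I) from CN(II)=46: (4.2·46)/(10 − 0.058·46) = 16100/611 ≈ 26.350
Max retention: S = 1000/(16100/611) − 10 = 4500/161 in (≈ 27.950 in)
Ia = 0.2S: 0.2·27.950 = 5.590 in (exactly 900/161)
Excess rainfall: 15.480 − 5.590 = 9.890 in; P > Ia so Q > 0
Runoff Q = (P−Ia)²/(P−Ia+S) = (9.890)²/(9.890+27.950) = 58688787/22705025 ≈ 2.585 in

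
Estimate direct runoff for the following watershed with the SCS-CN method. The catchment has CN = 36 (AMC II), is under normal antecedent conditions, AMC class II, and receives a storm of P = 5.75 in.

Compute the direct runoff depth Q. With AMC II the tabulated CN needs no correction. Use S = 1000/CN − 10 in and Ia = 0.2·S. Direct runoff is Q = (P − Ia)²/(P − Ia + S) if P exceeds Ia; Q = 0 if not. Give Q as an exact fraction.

CN(II) = 36; AMC II needs no correction.
Retention S: 1000/CN − 10 with CN=36.000 → S = 160/9 ≈ 17.778 in
Ia = 0.2S: 0.2·17.778 = 3.556 in (exactly 32/9)
Since P=5.750 > Ia=3.556: effective rainfall P−Ia = 79/36 in
Runoff Q = (P−Ia)²/(P−Ia+S) = (2.194)²/(2.194+17.778) = 6241/25884 ≈ 0.241 in

Q = 6241/25884 in ≈ 0.241 in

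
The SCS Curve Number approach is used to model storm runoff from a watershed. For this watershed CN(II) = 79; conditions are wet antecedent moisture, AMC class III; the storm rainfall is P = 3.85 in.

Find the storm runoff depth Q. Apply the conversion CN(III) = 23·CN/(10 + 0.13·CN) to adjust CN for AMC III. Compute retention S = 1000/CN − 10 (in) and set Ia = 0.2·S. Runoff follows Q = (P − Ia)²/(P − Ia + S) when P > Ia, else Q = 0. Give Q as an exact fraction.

Q = 352951369/128679940 in ≈ 2.743 in

Wet (AMC III): CN(III) = 23·79/(10 + 0.13·79) = 1817/(2027/100) = 181700/2027 ≈ 89.640
Retention S: 1000/CN − 10 with CN=89.640 → S = 2100/1817 ≈ 1.156 in
Ia = 0.2·(2100/1817) = 420/1817 in ≈ 0.231 in
P − Ia = 3.850 − 0.231 = 131509/36340 ≈ 3.619 in (> 0, runoff occurs)
Runoff Q = (P−Ia)²/(P−Ia+S) = (3.619)²/(3.619+1.156) = 352951369/128679940 ≈ 2.743 in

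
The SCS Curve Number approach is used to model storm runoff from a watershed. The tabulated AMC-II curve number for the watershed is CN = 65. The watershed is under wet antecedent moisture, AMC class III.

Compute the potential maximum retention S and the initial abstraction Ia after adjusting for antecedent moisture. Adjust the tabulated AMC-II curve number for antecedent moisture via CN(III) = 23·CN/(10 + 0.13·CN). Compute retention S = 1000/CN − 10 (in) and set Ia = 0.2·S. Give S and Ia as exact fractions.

Wet (AMC III): CN(III) = 23·65/(10 + 0.13·65) = 1495/(369/20) = 29900/369 ≈ 81.030
S = 1000/(29900/369) − 10 = 700/299 in ≈ 2.341 in
Ia = 0.2S: 0.2·2.341 = 0.468 in (exactly 140/299)

S = 700/299 in ≈ 2.341 in; Ia = 140/299 in ≈ 0.468 in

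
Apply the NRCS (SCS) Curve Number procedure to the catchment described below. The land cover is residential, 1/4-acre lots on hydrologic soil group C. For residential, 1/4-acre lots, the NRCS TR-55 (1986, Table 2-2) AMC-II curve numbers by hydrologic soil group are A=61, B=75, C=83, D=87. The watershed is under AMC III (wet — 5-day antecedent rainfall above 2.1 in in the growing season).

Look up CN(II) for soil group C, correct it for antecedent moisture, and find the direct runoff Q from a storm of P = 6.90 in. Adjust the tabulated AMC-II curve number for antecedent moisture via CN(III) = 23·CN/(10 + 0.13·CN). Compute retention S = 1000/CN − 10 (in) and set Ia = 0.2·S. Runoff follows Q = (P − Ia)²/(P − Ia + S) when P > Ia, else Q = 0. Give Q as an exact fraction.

Q = 16466279041/2774177890 in ≈ 5.936 in

NRCS table: residential, 1/4-acre lots, soil group C → CN(II) = 83
CN(III) from CN(II)=83: (23·83)/(10 + 0.13·83) = 190900/2079 ≈ 91.823
Retention S: 1000/CN − 10 with CN=91.823 → S = 1700/1909 ≈ 0.891 in
Ia = 0.2·(1700/1909) = 340/1909 in ≈ 0.178 in
Since P=6.900 > Ia=0.178: effective rainfall P−Ia = 128321/19090 in
Q = (128321/19090)²/((128321/19090) + 1700/1909) = (16466279041/364428100)/(145321/19090) = 16466279041/2774177890 in ≈ 5.936 in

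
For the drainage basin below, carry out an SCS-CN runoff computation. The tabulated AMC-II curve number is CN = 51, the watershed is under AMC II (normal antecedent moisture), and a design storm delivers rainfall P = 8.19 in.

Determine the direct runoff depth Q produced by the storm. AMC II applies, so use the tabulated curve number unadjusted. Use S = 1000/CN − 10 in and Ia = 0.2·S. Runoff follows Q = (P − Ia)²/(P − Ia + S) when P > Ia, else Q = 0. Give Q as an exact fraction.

Q = 146002423/58991700 in ≈ 2.475 in

Average conditions: CN = 51 (no AMC adjustment).
S = 1000/51 − 10 = 490/51 in ≈ 9.608 in
Ia = 0.2S: 0.2·9.608 = 1.922 in (exactly 98/51)
Since P=8.190 > Ia=1.922: effective rainfall P−Ia = 31969/5100 in
Runoff Q = (P−Ia)²/(P−Ia+S) = (6.268)²/(6.268+9.608) = 146002423/58991700 ≈ 2.475 in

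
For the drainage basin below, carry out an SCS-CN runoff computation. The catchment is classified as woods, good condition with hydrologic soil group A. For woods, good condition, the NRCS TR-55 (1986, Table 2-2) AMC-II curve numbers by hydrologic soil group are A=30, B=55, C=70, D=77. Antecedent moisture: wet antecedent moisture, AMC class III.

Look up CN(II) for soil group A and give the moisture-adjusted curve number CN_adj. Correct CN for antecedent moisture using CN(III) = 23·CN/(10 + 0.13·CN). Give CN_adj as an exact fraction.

NRCS table: woods, good condition, soil group A → CN(II) = 30
Wet (AMC III): CN(III) = 23·30/(10 + 0.13·30) = 690/(139/10) = 6900/139 ≈ 49.640

CN_adj = 6900/139 ≈ 49.640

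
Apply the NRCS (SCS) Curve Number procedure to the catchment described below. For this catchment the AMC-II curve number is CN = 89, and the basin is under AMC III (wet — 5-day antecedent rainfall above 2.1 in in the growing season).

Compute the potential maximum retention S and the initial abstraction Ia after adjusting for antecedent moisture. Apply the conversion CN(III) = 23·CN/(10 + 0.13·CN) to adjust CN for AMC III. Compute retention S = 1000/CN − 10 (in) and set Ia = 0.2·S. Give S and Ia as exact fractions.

Adjust CN=89 to AMC III: 23·89/(10 + 0.13·89) → 2047 ÷ (2157/100) = 204700/2157 ≈ 94.900
Retention S: 1000/CN − 10 with CN=94.900 → S = 1100/2047 ≈ 0.537 in
Ia = 0.2·(1100/2047) = 220/2047 in ≈ 0.107 in

S = 1100/2047 in ≈ 0.537 in; Ia = 220/2047 in ≈ 0.107 in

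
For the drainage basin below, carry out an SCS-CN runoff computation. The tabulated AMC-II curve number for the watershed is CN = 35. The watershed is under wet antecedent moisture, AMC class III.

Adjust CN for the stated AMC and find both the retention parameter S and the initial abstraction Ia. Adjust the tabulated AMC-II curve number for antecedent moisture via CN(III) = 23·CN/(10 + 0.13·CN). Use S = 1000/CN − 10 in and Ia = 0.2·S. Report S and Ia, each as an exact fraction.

S = 1300/161 in ≈ 8.075 in; Ia = 260/161 in ≈ 1.615 in

Adjust CN=35 to AMC III: 23·35/(10 + 0.13·35) → 805 ÷ (291/20) = 16100/291 ≈ 55.326
Retention S: 1000/CN − 10 with CN=55.326 → S = 1300/161 ≈ 8.075 in
Ia = 0.2S: 0.2·8.075 = 1.615 in (exactly 260/161)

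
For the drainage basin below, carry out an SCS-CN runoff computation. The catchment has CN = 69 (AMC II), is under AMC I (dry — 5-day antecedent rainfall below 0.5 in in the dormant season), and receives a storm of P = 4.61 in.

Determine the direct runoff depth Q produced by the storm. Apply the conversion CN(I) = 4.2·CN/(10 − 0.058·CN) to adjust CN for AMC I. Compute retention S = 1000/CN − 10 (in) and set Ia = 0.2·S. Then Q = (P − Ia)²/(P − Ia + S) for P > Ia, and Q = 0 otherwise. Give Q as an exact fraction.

Dry (AMC I): CN(I) = 4.2·69/(10 − 0.058·69) = (1449/5)/(2999/500) = 144900/2999 ≈ 48.316
Max retention: S = 1000/(144900/2999) − 10 = 15500/1449 in (≈ 10.697 in)
Initial abstraction Ia = S/5 = (15500/1449)/5 = 3100/1449 ≈ 2.139 in
Since P=4.610 > Ia=2.139: effective rainfall P−Ia = 357989/144900 in
Runoff Q = (P−Ia)²/(P−Ia+S) = (2.471)²/(2.471+10.697) = 128156124121/276467606100 ≈ 0.464 in

Q = 128156124121/276467606100 in ≈ 0.464 in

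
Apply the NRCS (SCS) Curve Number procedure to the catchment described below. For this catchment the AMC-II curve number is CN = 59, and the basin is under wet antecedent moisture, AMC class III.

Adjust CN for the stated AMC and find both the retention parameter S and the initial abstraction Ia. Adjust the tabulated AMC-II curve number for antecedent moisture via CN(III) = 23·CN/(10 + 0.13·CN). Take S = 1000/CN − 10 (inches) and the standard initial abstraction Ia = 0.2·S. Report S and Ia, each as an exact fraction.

Adjust CN=59 to AMC III: 23·59/(10 + 0.13·59) → 1357 ÷ (1767/100) = 135700/1767 ≈ 76.797
Max retention: S = 1000/(135700/1767) − 10 = 4100/1357 in (≈ 3.021 in)
Ia = 0.2S: 0.2·3.021 = 0.604 in (exactly 820/1357)

S = 4100/1357 in ≈ 3.021 in; Ia = 820/1357 in ≈ 0.604 in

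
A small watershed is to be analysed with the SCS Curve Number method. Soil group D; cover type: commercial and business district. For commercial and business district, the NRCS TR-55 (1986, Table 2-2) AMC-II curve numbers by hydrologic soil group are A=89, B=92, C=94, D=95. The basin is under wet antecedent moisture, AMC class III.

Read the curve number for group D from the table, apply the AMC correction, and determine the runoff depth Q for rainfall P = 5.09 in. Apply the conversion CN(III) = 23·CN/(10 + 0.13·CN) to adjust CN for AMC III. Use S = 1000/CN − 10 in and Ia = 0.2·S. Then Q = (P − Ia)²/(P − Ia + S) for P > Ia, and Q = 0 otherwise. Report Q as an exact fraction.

Q = 48590707489/10069922100 in ≈ 4.825 in

NRCS table: commercial and business district, soil group D → CN(II) = 95
CN(III) from CN(II)=95: (23·95)/(10 + 0.13·95) = 43700/447 ≈ 97.763
Retention S: 1000/CN − 10 with CN=97.763 → S = 100/437 ≈ 0.229 in
Ia = 0.2S: 0.2·0.229 = 0.046 in (exactly 20/437)
Excess rainfall: 5.090 − 0.046 = 5.044 in; P > Ia so Q > 0
Q = (220433/43700)²/((220433/43700) + 100/437) = (48590707489/1909690000)/(230433/43700) = 48590707489/10069922100 in ≈ 4.825 in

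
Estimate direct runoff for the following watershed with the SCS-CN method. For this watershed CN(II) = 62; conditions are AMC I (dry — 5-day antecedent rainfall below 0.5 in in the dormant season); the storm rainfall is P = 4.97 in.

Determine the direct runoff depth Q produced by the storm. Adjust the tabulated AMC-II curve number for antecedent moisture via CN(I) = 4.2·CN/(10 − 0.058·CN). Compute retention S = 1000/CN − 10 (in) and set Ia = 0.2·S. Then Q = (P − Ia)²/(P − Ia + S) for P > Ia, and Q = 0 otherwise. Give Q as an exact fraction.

Q = 17834801209/70538909700 in ≈ 0.253 in

Dry (AMC I): CN(I) = 4.2·62/(10 − 0.058·62) = (1302/5)/(1601/250) = 65100/1601 ≈ 40.662
Max retention: S = 1000/(65100/1601) − 10 = 9500/651 in (≈ 14.593 in)
Initial abstraction Ia = S/5 = (9500/651)/5 = 1900/651 ≈ 2.919 in
Excess rainfall: 4.970 − 2.919 = 2.051 in; P > Ia so Q > 0
Runoff Q = (P−Ia)²/(P−Ia+S) = (2.051)²/(2.051+14.593) = 17834801209/70538909700 ≈ 0.253 in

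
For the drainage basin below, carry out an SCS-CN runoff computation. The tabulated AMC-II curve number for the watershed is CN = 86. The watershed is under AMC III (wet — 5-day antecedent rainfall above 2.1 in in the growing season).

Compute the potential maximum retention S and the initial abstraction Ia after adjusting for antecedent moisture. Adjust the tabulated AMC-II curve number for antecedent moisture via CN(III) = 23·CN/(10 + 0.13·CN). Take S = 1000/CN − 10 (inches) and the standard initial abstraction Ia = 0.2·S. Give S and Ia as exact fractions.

Adjust CN=86 to AMC III: 23·86/(10 + 0.13·86) → 1978 ÷ (1059/50) = 98900/1059 ≈ 93.390
Max retention: S = 1000/(98900/1059) − 10 = 700/989 in (≈ 0.708 in)
Ia = 0.2·(700/989) = 140/989 in ≈ 0.142 in

S = 700/989 in ≈ 0.708 in; Ia = 140/989 in ≈ 0.142 in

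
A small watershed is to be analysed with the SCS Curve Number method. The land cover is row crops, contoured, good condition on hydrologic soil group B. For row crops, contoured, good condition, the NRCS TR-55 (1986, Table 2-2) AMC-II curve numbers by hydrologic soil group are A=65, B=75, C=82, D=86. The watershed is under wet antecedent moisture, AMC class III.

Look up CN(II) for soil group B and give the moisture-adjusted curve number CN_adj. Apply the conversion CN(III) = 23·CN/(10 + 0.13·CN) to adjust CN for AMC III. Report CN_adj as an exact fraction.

CN_adj = 6900/79 ≈ 87.342

NRCS table: row crops, contoured, good condition, soil group B → CN(II) = 75
Wet (AMC III): CN(III) = 23·75/(10 + 0.13·75) = 1725/(79/4) = 6900/79 ≈ 87.342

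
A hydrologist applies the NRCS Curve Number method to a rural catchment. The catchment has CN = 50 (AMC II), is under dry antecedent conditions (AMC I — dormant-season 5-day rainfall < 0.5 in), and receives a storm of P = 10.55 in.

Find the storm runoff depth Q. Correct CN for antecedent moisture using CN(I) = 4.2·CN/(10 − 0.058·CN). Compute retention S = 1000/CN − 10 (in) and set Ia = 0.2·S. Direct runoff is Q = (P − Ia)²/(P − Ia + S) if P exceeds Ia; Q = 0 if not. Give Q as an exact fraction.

Dry (AMC I): CN(I) = 4.2·50/(10 − 0.058·50) = 210/(71/10) = 2100/71 ≈ 29.577
Max retention: S = 1000/(2100/71) − 10 = 500/21 in (≈ 23.810 in)
Initial abstraction Ia = S/5 = (500/21)/5 = 100/21 ≈ 4.762 in
Excess rainfall: 10.550 − 4.762 = 5.788 in; P > Ia so Q > 0
Q: (2431/420)² ÷ (12431/420) = 5909761/5221020 in (≈ 1.132 in)

Q = 5909761/5221020 in ≈ 1.132 in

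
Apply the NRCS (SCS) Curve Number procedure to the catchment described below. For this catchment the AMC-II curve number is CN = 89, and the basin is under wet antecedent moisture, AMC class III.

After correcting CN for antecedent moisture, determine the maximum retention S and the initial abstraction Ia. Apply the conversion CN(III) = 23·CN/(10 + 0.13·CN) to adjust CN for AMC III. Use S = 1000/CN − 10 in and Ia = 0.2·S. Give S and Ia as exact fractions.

S = 1100/2047 in ≈ 0.537 in; Ia = 220/2047 in ≈ 0.107 in

CN(III) from CN(II)=89: (23·89)/(10 + 0.13·89) = 204700/2157 ≈ 94.900
Max retention: S = 1000/(204700/2157) − 10 = 1100/2047 in (≈ 0.537 in)
Initial abstraction Ia = S/5 = (1100/2047)/5 = 220/2047 ≈ 0.107 in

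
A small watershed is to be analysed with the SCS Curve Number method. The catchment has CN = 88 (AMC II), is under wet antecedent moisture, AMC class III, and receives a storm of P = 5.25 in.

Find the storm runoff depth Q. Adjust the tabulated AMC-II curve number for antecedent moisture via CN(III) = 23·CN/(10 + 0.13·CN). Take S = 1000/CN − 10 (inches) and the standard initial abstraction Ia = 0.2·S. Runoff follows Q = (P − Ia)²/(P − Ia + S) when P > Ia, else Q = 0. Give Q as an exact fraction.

Q = 8989083/1954172 in ≈ 4.600 in

CN(III) from CN(II)=88: (23·88)/(10 + 0.13·88) = 6325/67 ≈ 94.403
Retention S: 1000/CN − 10 with CN=94.403 → S = 150/253 ≈ 0.593 in
Initial abstraction Ia = S/5 = (150/253)/5 = 30/253 ≈ 0.119 in
Excess rainfall: 5.250 − 0.119 = 5.131 in; P > Ia so Q > 0
Q = (5193/1012)²/((5193/1012) + 150/253) = (26967249/1024144)/(5793/1012) = 8989083/1954172 in ≈ 4.600 in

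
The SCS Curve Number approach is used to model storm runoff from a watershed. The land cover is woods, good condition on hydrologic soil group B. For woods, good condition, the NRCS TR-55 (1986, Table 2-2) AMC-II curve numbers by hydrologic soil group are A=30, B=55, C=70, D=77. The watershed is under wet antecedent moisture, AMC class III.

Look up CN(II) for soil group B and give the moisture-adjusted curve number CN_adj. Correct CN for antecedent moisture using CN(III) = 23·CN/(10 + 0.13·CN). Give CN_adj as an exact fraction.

CN_adj = 25300/343 ≈ 73.761

NRCS table: woods, good condition, soil group B → CN(II) = 55
Adjust CN=55 to AMC III: 23·55/(10 + 0.13·55) → 1265 ÷ (343/20) = 25300/343 ≈ 73.761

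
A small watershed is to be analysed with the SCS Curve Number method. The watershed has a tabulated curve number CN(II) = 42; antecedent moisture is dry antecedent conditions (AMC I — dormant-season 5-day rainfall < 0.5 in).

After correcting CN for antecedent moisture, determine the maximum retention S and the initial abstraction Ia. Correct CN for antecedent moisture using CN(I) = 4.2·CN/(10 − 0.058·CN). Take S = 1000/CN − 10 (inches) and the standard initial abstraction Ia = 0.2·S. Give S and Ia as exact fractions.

Dry (AMC I): CN(I) = 4.2·42/(10 − 0.058·42) = (882/5)/(1891/250) = 44100/1891 ≈ 23.321
S = 1000/(44100/1891) − 10 = 14500/441 in ≈ 32.880 in
Initial abstraction Ia = S/5 = (14500/441)/5 = 2900/441 ≈ 6.576 in

S = 14500/441 in ≈ 32.880 in; Ia = 2900/441 in ≈ 6.576 in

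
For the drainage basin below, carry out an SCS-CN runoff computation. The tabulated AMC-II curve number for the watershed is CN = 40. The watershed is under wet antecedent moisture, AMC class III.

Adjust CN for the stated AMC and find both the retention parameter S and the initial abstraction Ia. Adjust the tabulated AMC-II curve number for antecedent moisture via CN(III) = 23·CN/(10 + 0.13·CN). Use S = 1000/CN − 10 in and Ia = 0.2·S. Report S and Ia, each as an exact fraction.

Wet (AMC III): CN(III) = 23·40/(10 + 0.13·40) = 920/(76/5) = 1150/19 ≈ 60.526
S = 1000/(1150/19) − 10 = 150/23 in ≈ 6.522 in
Ia = 0.2·(150/23) = 30/23 in ≈ 1.304 in

S = 150/23 in ≈ 6.522 in; Ia = 30/23 in ≈ 1.304 in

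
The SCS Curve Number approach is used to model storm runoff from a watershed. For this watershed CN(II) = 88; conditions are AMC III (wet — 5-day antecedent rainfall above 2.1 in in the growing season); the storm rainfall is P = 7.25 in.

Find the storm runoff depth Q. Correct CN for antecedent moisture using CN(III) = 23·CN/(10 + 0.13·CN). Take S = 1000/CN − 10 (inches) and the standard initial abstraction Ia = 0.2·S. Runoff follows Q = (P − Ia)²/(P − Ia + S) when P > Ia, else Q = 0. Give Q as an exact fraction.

Wet (AMC III): CN(III) = 23·88/(10 + 0.13·88) = 2024/(536/25) = 6325/67 ≈ 94.403
Retention S: 1000/CN − 10 with CN=94.403 → S = 150/253 ≈ 0.593 in
Ia = 0.2S: 0.2·0.593 = 0.119 in (exactly 30/253)
Since P=7.250 > Ia=0.119: effective rainfall P−Ia = 7217/1012 in
Q: (7217/1012)² ÷ (7817/1012) = 52085089/7910804 in (≈ 6.584 in)

Q = 52085089/7910804 in ≈ 6.584 in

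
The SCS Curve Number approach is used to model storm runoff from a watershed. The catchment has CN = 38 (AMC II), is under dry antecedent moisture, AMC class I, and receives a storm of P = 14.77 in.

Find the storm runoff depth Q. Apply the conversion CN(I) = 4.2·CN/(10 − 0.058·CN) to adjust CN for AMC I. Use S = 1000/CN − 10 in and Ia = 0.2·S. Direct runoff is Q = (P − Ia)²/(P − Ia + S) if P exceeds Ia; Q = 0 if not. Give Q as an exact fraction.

Q = 78021338329/72989987700 in ≈ 1.069 in

CN(I) from CN(II)=38: (4.2·38)/(10 − 0.058·38) = 39900/1949 ≈ 20.472
S = 1000/(39900/1949) − 10 = 15500/399 in ≈ 38.847 in
Initial abstraction Ia = S/5 = (15500/399)/5 = 3100/399 ≈ 7.769 in
Excess rainfall: 14.770 − 7.769 = 7.001 in; P > Ia so Q > 0
Q: (279323/39900)² ÷ (1829323/39900) = 78021338329/72989987700 in (≈ 1.069 in)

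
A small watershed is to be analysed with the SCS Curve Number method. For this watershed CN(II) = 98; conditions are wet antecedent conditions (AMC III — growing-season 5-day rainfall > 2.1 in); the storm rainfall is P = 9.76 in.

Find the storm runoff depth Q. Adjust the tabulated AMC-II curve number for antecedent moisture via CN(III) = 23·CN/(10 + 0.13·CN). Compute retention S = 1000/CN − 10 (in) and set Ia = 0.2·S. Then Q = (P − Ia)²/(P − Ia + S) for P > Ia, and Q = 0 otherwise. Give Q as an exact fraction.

CN(III) from CN(II)=98: (23·98)/(10 + 0.13·98) = 112700/1137 ≈ 99.120
Retention S: 1000/CN − 10 with CN=99.120 → S = 100/1127 ≈ 0.089 in
Initial abstraction Ia = S/5 = (100/1127)/5 = 20/1127 ≈ 0.018 in
P − Ia = 9.760 − 0.018 = 274488/28175 ≈ 9.742 in (> 0, runoff occurs)
Runoff Q = (P−Ia)²/(P−Ia+S) = (9.742)²/(9.742+0.089) = 18835915536/1951034225 ≈ 9.654 in

Q = 18835915536/1951034225 in ≈ 9.654 in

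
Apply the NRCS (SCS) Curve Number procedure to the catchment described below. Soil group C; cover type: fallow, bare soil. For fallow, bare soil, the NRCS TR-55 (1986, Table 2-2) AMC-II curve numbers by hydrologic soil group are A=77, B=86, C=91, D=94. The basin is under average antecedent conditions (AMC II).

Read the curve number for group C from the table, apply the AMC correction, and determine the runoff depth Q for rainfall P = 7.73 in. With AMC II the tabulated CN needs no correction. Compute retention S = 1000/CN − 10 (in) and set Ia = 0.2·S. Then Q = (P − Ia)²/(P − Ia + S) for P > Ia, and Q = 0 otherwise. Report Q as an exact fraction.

Q = 4698142849/705641300 in ≈ 6.658 in

NRCS table: fallow, bare soil, soil group C → CN(II) = 91
CN(II) = 91; AMC II needs no correction.
Retention S: 1000/CN − 10 with CN=91.000 → S = 90/91 ≈ 0.989 in
Ia = 0.2S: 0.2·0.989 = 0.198 in (exactly 18/91)
Since P=7.730 > Ia=0.198: effective rainfall P−Ia = 68543/9100 in
Runoff Q = (P−Ia)²/(P−Ia+S) = (7.532)²/(7.532+0.989) = 4698142849/705641300 ≈ 6.658 in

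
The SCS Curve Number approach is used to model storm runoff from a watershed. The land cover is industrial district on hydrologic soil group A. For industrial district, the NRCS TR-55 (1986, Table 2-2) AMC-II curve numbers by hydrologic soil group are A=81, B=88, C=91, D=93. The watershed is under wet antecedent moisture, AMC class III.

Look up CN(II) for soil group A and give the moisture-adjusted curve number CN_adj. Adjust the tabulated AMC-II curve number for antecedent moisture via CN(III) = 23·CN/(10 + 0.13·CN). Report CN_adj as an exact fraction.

CN_adj = 186300/2053 ≈ 90.745

NRCS table: industrial district, soil group A → CN(II) = 81
Adjust CN=81 to AMC III: 23·81/(10 + 0.13·81) → 1863 ÷ (2053/100) = 186300/2053 ≈ 90.745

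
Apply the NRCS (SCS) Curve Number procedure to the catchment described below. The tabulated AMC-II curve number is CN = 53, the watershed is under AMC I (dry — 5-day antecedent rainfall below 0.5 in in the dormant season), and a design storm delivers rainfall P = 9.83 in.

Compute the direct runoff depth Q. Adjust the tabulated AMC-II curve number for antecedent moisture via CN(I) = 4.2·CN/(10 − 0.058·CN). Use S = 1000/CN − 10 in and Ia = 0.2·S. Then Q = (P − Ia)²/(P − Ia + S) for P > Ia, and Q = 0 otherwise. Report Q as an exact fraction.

Adjust CN=53 to AMC I: 4.2·53/(10 − 0.058·53) → (1113/5) ÷ (3463/500) = 111300/3463 ≈ 32.140
S = 1000/(111300/3463) − 10 = 23500/1113 in ≈ 21.114 in
Initial abstraction Ia = S/5 = (23500/1113)/5 = 4700/1113 ≈ 4.223 in
Since P=9.830 > Ia=4.223: effective rainfall P−Ia = 624079/111300 in
Runoff Q = (P−Ia)²/(P−Ia+S) = (5.607)²/(5.607+21.114) = 389474598241/331014992700 ≈ 1.177 in

Q = 389474598241/331014992700 in ≈ 1.177 in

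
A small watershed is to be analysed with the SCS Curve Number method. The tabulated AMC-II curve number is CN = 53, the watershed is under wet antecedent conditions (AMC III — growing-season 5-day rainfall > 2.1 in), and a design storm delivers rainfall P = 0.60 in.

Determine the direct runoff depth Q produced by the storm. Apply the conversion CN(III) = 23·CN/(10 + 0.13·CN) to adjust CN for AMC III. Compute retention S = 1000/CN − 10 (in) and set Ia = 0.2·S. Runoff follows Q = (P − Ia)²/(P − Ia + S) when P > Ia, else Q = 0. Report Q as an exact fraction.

CN(III) from CN(II)=53: (23·53)/(10 + 0.13·53) = 121900/1689 ≈ 72.173
Retention S: 1000/CN − 10 with CN=72.173 → S = 4700/1219 ≈ 3.856 in
Ia = 0.2·(4700/1219) = 940/1219 in ≈ 0.771 in
P = 0.600 ≤ Ia = 0.771 in: entire storm abstracted, Q = 0.

Q = 0 in ≈ 0.000 in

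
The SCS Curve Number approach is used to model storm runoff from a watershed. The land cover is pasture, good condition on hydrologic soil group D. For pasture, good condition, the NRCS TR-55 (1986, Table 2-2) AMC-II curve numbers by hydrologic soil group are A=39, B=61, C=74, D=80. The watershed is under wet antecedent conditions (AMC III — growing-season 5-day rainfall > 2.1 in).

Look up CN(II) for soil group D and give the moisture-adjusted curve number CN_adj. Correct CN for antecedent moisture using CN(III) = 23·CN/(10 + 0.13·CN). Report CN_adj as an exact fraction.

CN_adj = 4600/51 ≈ 90.196

NRCS table: pasture, good condition, soil group D → CN(II) = 80
Wet (AMC III): CN(III) = 23·80/(10 + 0.13·80) = 1840/(102/5) = 4600/51 ≈ 90.196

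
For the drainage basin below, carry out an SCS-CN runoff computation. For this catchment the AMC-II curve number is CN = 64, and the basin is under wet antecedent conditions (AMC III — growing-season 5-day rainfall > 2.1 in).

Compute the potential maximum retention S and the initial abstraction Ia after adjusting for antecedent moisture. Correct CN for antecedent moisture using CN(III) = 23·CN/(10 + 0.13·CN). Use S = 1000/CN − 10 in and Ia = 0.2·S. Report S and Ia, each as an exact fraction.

S = 225/92 in ≈ 2.446 in; Ia = 45/92 in ≈ 0.489 in

CN(III) from CN(II)=64: (23·64)/(10 + 0.13·64) = 18400/229 ≈ 80.349
S = 1000/(18400/229) − 10 = 225/92 in ≈ 2.446 in
Ia = 0.2S: 0.2·2.446 = 0.489 in (exactly 45/92)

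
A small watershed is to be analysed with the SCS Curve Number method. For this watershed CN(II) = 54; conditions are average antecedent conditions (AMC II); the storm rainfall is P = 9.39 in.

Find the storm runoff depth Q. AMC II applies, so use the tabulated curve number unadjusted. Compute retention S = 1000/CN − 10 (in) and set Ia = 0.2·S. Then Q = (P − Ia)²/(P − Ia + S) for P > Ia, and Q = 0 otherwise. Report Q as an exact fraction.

AMC II — tabulated CN = 54 applies directly.
S = 1000/54 − 10 = 230/27 in ≈ 8.519 in
Ia = 0.2S: 0.2·8.519 = 1.704 in (exactly 46/27)
P − Ia = 9.390 − 1.704 = 20753/2700 ≈ 7.686 in (> 0, runoff occurs)
Runoff Q = (P−Ia)²/(P−Ia+S) = (7.686)²/(7.686+8.519) = 430687009/118133100 ≈ 3.646 in

Q = 430687009/118133100 in ≈ 3.646 in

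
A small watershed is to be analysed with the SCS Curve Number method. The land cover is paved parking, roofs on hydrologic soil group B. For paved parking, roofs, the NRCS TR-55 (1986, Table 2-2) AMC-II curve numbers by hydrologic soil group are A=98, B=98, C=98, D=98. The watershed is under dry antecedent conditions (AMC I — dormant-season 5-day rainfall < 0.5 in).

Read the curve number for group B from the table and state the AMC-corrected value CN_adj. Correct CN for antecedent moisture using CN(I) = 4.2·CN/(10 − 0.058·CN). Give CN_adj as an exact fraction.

NRCS table: paved parking, roofs, soil group B → CN(II) = 98
CN(I) from CN(II)=98: (4.2·98)/(10 − 0.058·98) = 102900/1079 ≈ 95.366

CN_adj = 102900/1079 ≈ 95.366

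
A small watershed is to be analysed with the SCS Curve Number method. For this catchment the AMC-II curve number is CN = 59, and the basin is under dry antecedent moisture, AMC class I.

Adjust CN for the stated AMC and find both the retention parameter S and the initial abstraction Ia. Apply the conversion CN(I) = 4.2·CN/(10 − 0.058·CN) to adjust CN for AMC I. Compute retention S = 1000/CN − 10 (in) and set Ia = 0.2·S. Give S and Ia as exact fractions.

S = 20500/1239 in ≈ 16.546 in; Ia = 4100/1239 in ≈ 3.309 in

Dry (AMC I): CN(I) = 4.2·59/(10 − 0.058·59) = (1239/5)/(3289/500) = 123900/3289 ≈ 37.671
Max retention: S = 1000/(123900/3289) − 10 = 20500/1239 in (≈ 16.546 in)
Ia = 0.2·(20500/1239) = 4100/1239 in ≈ 3.309 in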